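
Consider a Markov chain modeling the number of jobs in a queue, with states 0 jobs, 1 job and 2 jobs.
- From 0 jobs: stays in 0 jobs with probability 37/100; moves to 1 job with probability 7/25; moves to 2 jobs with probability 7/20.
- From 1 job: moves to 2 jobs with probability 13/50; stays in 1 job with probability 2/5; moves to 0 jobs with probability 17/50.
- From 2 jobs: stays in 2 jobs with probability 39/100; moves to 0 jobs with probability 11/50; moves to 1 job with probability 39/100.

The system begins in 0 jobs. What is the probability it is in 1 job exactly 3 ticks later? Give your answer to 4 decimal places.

0.3595

Propagate the distribution vector 3 ticks from 0 jobs.
After 0 ticks: (1.0000, 0.0000, 0.0000)
After 1 tick: (0.3700, 0.2800, 0.3500)
After 2 ticks: (0.3091, 0.3521, 0.3388)
After 3 ticks: (0.3086, 0.3595, 0.3319)
P(in 1 job after 3 ticks) = 0.3595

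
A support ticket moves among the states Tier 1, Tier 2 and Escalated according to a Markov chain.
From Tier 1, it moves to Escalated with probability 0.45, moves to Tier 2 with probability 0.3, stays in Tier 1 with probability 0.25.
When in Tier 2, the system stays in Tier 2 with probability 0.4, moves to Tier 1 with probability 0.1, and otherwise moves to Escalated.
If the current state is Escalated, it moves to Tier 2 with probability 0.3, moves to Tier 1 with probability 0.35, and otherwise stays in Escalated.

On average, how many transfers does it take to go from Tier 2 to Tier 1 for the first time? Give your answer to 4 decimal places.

4.7917

Let t(s) be the expected number of transfers to first reach Tier 1 from state s, with t(Tier 1) = 0. Conditioning on the first transfer:
t(Tier 2) = 1 + 0.4·t(Tier 2) + 0.5·t(Escalated)
t(Escalated) = 1 + 0.3·t(Tier 2) + 0.35·t(Escalated)
Solving: t(Tier 2) = 4.7917, t(Escalated) = 3.7500.
Expected transfers from Tier 2 to Tier 1: 4.7917.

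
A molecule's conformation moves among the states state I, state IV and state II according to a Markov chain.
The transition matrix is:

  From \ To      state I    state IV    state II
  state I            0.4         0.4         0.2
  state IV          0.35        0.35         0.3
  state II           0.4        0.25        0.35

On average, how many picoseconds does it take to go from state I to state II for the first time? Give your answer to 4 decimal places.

4.2000

Let t(s) be the expected number of picoseconds to first reach state II from state s, with t(state II) = 0. Conditioning on the first picosecond:
t(state I) = 1 + 0.4·t(state I) + 0.4·t(state IV)
t(state IV) = 1 + 0.35·t(state I) + 0.35·t(state IV)
Solving: t(state I) = 4.2000, t(state IV) = 3.8000.
Expected picoseconds from state I to state II: 4.2000.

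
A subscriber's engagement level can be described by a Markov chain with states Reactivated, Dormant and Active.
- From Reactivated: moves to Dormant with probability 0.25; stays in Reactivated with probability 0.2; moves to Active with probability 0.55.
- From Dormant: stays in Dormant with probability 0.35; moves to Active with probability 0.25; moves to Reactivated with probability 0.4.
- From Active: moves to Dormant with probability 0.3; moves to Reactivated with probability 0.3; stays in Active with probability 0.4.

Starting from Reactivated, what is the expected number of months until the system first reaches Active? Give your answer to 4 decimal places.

2.1429

Let t(s) be the expected number of months to first reach Active from state s, with t(Active) = 0. Conditioning on the first month:
t(Reactivated) = 1 + 0.2·t(Reactivated) + 0.25·t(Dormant)
t(Dormant) = 1 + 0.4·t(Reactivated) + 0.35·t(Dormant)
Solving: t(Reactivated) = 2.1429, t(Dormant) = 2.8571.
Expected months from Reactivated to Active: 2.1429.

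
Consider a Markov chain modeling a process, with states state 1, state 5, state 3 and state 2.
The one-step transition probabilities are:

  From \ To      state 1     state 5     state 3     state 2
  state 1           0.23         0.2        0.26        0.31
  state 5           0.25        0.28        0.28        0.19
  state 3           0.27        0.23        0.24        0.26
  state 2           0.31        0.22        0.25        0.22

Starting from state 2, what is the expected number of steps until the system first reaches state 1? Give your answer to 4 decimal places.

Let t(s) be the expected number of steps to first reach state 1 from state s, with t(state 1) = 0. Conditioning on the first step:
t(state 5) = 1 + 0.28·t(state 5) + 0.28·t(state 3) + 0.19·t(state 2)
t(state 3) = 1 + 0.23·t(state 5) + 0.24·t(state 3) + 0.26·t(state 2)
t(state 2) = 1 + 0.22·t(state 5) + 0.25·t(state 3) + 0.22·t(state 2)
Solving: t(state 5) = 3.7292, t(state 3) = 3.6422, t(state 2) = 3.5012.
Expected steps from state 2 to state 1: 3.5012.

3.5012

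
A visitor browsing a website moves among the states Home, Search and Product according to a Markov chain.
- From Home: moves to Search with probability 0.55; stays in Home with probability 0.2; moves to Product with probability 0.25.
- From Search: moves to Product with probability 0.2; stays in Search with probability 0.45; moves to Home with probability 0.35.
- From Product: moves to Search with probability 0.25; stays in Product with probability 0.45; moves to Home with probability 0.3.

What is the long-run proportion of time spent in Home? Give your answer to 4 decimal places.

0.2919

Let the stationary distribution be π with π = πP and π_1 + π_2 + π_3 = 1.
π_1 = 0.2·π_1 + 0.35·π_2 + 0.3·π_3
π_2 = 0.55·π_1 + 0.45·π_2 + 0.25·π_3
Solving with the normalization constraint gives π = (0.2919, 0.4220, 0.2861).
So the stationary probability of Home is 0.2919.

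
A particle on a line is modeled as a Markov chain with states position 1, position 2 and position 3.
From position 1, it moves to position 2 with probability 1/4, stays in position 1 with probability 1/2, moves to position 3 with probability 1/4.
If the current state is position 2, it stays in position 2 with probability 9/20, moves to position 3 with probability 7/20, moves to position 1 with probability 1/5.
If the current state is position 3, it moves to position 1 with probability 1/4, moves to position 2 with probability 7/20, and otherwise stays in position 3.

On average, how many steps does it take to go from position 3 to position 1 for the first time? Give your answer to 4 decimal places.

4.3373

Let t(s) be the expected number of steps to first reach position 1 from state s, with t(position 1) = 0. Conditioning on the first step:
t(position 2) = 1 + 0.45·t(position 2) + 0.35·t(position 3)
t(position 3) = 1 + 0.35·t(position 2) + 0.4·t(position 3)
Solving: t(position 2) = 4.5783, t(position 3) = 4.3373.
Expected steps from position 3 to position 1: 4.3373.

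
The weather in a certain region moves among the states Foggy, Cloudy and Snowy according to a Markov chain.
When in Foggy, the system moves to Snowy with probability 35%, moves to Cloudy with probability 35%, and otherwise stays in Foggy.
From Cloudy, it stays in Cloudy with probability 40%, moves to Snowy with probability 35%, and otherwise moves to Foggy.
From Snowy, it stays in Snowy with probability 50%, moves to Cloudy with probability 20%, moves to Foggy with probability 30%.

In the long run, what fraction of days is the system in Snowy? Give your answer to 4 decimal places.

Let the stationary distribution be π with π = πP and π_1 + π_2 + π_3 = 1.
π_1 = 0.3·π_1 + 0.25·π_2 + 0.3·π_3
π_2 = 0.35·π_1 + 0.4·π_2 + 0.2·π_3
Solving with the normalization constraint gives π = (0.2848, 0.3034, 0.4118).
So the stationary probability of Snowy is 0.4118.

0.4118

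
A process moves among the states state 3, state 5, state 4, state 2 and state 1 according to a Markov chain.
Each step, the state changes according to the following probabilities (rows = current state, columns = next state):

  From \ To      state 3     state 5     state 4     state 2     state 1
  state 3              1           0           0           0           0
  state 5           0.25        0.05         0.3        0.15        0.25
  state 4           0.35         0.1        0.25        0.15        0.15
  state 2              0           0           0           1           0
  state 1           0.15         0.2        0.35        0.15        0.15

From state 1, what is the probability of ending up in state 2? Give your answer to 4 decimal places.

0.3979

Let h(s) be the probability of absorption at state 2 starting from transient state s. Then h(state 2) = 1 and h(state 3) = 0. By first-step analysis:
h(state 5) = 0.25·0 + 0.05·h(state 5) + 0.3·h(state 4) + 0.15·1 + 0.25·h(state 1)
h(state 4) = 0.35·0 + 0.1·h(state 5) + 0.25·h(state 4) + 0.15·1 + 0.15·h(state 1)
h(state 1) = 0.15·0 + 0.2·h(state 5) + 0.35·h(state 4) + 0.15·1 + 0.15·h(state 1)
Solving: h(state 5) = 0.3663, h(state 4) = 0.3284, h(state 1) = 0.3979.
Starting from state 1, the probability is 0.3979.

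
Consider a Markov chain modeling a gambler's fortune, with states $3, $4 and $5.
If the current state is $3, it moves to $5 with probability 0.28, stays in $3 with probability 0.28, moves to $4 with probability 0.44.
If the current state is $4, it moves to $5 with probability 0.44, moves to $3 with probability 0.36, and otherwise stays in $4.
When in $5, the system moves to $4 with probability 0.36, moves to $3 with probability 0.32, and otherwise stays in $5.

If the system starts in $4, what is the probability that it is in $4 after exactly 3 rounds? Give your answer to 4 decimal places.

0.3280

Propagate the distribution vector 3 rounds from $4.
After 0 rounds: (0.0000, 1.0000, 0.0000)
After 1 round: (0.3600, 0.2000, 0.4400)
After 2 rounds: (0.3136, 0.3568, 0.3296)
After 3 rounds: (0.3217, 0.3280, 0.3503)
P(in $4 after 3 rounds) = 0.3280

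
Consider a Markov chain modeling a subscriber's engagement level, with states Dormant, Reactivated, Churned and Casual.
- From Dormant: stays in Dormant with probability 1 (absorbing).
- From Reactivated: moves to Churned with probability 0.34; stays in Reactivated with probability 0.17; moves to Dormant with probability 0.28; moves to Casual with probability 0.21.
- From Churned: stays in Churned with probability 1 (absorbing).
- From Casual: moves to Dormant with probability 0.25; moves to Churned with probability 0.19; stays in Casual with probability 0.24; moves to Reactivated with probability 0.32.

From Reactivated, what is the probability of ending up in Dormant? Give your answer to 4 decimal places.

Let h(s) be the probability of absorption at Dormant starting from transient state s. Then h(Dormant) = 1 and h(Churned) = 0. By first-step analysis:
h(Reactivated) = 0.28·1 + 0.17·h(Reactivated) + 0.34·0 + 0.21·h(Casual)
h(Casual) = 0.25·1 + 0.32·h(Reactivated) + 0.19·0 + 0.24·h(Casual)
Solving: h(Reactivated) = 0.4707, h(Casual) = 0.5271.
Starting from Reactivated, the probability is 0.4707.

0.4707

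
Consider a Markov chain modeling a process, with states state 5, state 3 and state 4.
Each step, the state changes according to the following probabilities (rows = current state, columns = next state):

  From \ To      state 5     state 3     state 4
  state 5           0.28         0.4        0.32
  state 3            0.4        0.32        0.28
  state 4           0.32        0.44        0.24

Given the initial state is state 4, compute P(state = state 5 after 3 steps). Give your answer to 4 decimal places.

Propagate the distribution vector 3 steps from state 4.
After 0 steps: (0.0000, 0.0000, 1.0000)
After 1 step: (0.3200, 0.4400, 0.2400)
After 2 steps: (0.3424, 0.3744, 0.2832)
After 3 steps: (0.3363, 0.3814, 0.2824)
P(in state 5 after 3 steps) = 0.3363

0.3363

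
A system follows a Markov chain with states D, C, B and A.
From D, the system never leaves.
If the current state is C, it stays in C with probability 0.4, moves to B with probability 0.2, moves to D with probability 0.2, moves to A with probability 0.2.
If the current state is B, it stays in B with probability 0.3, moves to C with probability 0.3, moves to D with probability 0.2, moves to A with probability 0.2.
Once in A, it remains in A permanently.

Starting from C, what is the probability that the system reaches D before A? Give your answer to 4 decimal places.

Let h(s) be the probability of absorption at D starting from transient state s. Then h(D) = 1 and h(A) = 0. By first-step analysis:
h(C) = 0.2·1 + 0.4·h(C) + 0.2·h(B) + 0.2·0
h(B) = 0.2·1 + 0.3·h(C) + 0.3·h(B) + 0.2·0
Solving: h(C) = 0.5000, h(B) = 0.5000.
Starting from C, the probability is 0.5000.

0.5000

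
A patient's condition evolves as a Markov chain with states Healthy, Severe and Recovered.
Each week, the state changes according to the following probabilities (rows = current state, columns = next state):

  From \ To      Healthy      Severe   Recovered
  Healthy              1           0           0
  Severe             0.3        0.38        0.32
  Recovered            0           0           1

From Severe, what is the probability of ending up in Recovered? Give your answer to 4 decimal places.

Let h(s) be the probability of absorption at Recovered starting from transient state s. Then h(Recovered) = 1 and h(Healthy) = 0. By first-step analysis:
h(Severe) = 0.3·0 + 0.38·h(Severe) + 0.32·1
Solving: h(Severe) = 0.5161.
Starting from Severe, the probability is 0.5161.

0.5161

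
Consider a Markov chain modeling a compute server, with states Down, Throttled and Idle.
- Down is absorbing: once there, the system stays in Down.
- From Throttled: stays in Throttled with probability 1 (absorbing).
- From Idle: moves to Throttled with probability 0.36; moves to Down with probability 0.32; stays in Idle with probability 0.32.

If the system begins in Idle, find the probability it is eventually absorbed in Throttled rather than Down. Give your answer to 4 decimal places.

Let h(s) be the probability of absorption at Throttled starting from transient state s. Then h(Throttled) = 1 and h(Down) = 0. By first-step analysis:
h(Idle) = 0.32·0 + 0.36·1 + 0.32·h(Idle)
Solving: h(Idle) = 0.5294.
Starting from Idle, the probability is 0.5294.

0.5294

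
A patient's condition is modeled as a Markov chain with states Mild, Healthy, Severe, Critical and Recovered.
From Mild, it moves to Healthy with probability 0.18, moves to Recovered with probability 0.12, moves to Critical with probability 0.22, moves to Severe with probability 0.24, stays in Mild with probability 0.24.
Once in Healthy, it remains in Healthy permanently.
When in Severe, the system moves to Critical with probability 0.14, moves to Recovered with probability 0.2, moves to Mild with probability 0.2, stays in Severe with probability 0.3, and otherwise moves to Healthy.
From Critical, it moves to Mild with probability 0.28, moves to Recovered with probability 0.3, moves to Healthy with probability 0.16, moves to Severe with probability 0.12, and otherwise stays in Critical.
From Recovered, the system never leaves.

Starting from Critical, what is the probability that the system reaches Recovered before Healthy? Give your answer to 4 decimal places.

Let h(s) be the probability of absorption at Recovered starting from transient state s. Then h(Recovered) = 1 and h(Healthy) = 0. By first-step analysis:
h(Mild) = 0.24·h(Mild) + 0.18·0 + 0.24·h(Severe) + 0.22·h(Critical) + 0.12·1
h(Severe) = 0.2·h(Mild) + 0.16·0 + 0.3·h(Severe) + 0.14·h(Critical) + 0.2·1
h(Critical) = 0.28·h(Mild) + 0.16·0 + 0.12·h(Severe) + 0.14·h(Critical) + 0.3·1
Solving: h(Mild) = 0.5007, h(Severe) = 0.5464, h(Critical) = 0.5881.
Starting from Critical, the probability is 0.5881.

0.5881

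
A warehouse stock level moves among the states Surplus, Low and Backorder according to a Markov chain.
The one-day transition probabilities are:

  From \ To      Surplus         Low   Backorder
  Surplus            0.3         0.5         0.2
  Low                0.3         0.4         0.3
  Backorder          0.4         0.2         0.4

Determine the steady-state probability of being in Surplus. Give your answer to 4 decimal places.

0.3297

Let the stationary distribution be π with π = πP and π_1 + π_2 + π_3 = 1.
π_1 = 0.3·π_1 + 0.3·π_2 + 0.4·π_3
π_2 = 0.5·π_1 + 0.4·π_2 + 0.2·π_3
Solving with the normalization constraint gives π = (0.3297, 0.3736, 0.2967).
So the stationary probability of Surplus is 0.3297.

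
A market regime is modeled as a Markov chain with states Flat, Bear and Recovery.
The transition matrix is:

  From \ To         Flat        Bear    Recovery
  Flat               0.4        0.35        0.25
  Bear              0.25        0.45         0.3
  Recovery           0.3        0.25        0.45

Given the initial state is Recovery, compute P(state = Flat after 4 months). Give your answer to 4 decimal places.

Propagate the distribution vector 4 months from Recovery.
After 0 months: (0.0000, 0.0000, 1.0000)
After 1 month: (0.3000, 0.2500, 0.4500)
After 2 months: (0.3175, 0.3300, 0.3525)
After 3 months: (0.3153, 0.3478, 0.3370)
After 4 months: (0.3141, 0.3511, 0.3348)
P(in Flat after 4 months) = 0.3141

0.3141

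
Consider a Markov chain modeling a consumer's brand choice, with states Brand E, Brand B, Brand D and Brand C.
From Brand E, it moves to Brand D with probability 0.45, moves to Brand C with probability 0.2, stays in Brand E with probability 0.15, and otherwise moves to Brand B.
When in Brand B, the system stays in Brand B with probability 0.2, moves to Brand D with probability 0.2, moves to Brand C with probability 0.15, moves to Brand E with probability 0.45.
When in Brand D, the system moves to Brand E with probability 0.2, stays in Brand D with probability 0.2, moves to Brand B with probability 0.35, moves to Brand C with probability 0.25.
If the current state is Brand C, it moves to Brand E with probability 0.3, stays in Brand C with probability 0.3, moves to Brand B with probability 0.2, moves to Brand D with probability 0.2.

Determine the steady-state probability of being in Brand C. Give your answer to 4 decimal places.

Let the stationary distribution be π with π = πP and π_1 + π_2 + π_3 + π_4 = 1.
π_1 = 0.15·π_1 + 0.45·π_2 + 0.2·π_3 + 0.3·π_4
π_2 = 0.2·π_1 + 0.2·π_2 + 0.35·π_3 + 0.2·π_4
π_3 = 0.45·π_1 + 0.2·π_2 + 0.2·π_3 + 0.2·π_4
Solving with the normalization constraint gives π = (0.2689, 0.2401, 0.2672, 0.2237).
So the stationary probability of Brand C is 0.2237.

0.2237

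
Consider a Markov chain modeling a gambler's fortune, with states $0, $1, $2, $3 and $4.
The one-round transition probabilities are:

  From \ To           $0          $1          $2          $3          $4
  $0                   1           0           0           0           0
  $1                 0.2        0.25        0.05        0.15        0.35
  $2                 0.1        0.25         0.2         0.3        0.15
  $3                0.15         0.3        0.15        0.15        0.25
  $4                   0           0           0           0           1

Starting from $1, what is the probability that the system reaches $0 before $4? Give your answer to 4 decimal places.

Let h(s) be the probability of absorption at $0 starting from transient state s. Then h($0) = 1 and h($4) = 0. By first-step analysis:
h($1) = 0.2·1 + 0.25·h($1) + 0.05·h($2) + 0.15·h($3) + 0.35·0
h($2) = 0.1·1 + 0.25·h($1) + 0.2·h($2) + 0.3·h($3) + 0.15·0
h($3) = 0.15·1 + 0.3·h($1) + 0.15·h($2) + 0.15·h($3) + 0.25·0
Solving: h($1) = 0.3665, h($2) = 0.3793, h($3) = 0.3728.
Starting from $1, the probability is 0.3665.

0.3665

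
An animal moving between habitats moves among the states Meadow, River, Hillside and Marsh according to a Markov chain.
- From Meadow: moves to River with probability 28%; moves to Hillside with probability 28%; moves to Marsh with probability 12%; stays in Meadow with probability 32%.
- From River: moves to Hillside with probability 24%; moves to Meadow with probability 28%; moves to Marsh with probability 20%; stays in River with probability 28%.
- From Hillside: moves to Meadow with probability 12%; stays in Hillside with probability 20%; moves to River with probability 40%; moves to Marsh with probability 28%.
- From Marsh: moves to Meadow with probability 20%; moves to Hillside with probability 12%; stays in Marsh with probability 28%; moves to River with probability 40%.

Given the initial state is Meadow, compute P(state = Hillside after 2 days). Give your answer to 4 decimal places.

0.2272

Propagate the distribution vector 2 days from Meadow.
After 0 days: (1.0000, 0.0000, 0.0000, 0.0000)
After 1 day: (0.3200, 0.2800, 0.2800, 0.1200)
After 2 days: (0.2384, 0.3280, 0.2272, 0.2064)
P(in Hillside after 2 days) = 0.2272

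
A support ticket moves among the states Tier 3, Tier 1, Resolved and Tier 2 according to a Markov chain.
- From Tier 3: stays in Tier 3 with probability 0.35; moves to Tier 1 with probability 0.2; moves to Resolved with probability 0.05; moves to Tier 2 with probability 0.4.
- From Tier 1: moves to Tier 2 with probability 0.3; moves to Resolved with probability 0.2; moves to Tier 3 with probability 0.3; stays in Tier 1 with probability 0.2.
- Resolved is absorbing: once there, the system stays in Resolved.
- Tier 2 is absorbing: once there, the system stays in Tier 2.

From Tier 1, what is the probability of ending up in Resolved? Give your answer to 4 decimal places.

Let h(s) be the probability of absorption at Resolved starting from transient state s. Then h(Resolved) = 1 and h(Tier 2) = 0. By first-step analysis:
h(Tier 3) = 0.35·h(Tier 3) + 0.2·h(Tier 1) + 0.05·1 + 0.4·0
h(Tier 1) = 0.3·h(Tier 3) + 0.2·h(Tier 1) + 0.2·1 + 0.3·0
Solving: h(Tier 3) = 0.1739, h(Tier 1) = 0.3152.
Starting from Tier 1, the probability is 0.3152.

0.3152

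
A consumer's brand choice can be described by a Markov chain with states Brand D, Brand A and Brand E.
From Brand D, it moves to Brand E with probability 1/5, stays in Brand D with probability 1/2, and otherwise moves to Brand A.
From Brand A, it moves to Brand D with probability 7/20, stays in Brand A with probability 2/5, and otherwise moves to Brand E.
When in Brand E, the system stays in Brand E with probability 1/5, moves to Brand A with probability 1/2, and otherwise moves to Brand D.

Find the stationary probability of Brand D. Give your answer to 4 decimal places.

Let the stationary distribution be π with π = πP and π_1 + π_2 + π_3 = 1.
π_1 = 0.5·π_1 + 0.35·π_2 + 0.3·π_3
π_2 = 0.3·π_1 + 0.4·π_2 + 0.5·π_3
Solving with the normalization constraint gives π = (0.3989, 0.3820, 0.2191).
So the stationary probability of Brand D is 0.3989.

0.3989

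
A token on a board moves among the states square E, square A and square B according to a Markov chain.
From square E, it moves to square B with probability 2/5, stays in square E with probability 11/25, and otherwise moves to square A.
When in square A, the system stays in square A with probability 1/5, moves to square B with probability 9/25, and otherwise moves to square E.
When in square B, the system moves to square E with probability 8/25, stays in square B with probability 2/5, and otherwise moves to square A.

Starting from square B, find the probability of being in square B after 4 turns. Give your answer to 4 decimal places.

0.3914

Propagate the distribution vector 4 turns from square B.
After 0 turns: (0.0000, 0.0000, 1.0000)
After 1 turn: (0.3200, 0.2800, 0.4000)
After 2 turns: (0.3920, 0.2192, 0.3888)
After 3 turns: (0.3933, 0.2154, 0.3912)
After 4 turns: (0.3931, 0.2156, 0.3914)
P(in square B after 4 turns) = 0.3914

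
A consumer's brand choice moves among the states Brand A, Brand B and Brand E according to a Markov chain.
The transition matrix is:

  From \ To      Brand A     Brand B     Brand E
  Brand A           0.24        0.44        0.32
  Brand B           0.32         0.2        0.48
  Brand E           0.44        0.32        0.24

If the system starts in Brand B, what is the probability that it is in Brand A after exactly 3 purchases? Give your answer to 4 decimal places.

0.3295

Propagate the distribution vector 3 purchases from Brand B.
After 0 purchases: (0.0000, 1.0000, 0.0000)
After 1 purchase: (0.3200, 0.2000, 0.4800)
After 2 purchases: (0.3520, 0.3344, 0.3136)
After 3 purchases: (0.3295, 0.3221, 0.3484)
P(in Brand A after 3 purchases) = 0.3295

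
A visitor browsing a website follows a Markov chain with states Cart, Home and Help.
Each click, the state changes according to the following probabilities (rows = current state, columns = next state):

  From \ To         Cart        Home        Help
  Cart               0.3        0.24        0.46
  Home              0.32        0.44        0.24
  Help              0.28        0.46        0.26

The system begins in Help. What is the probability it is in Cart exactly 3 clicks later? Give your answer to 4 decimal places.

0.3016

Propagate the distribution vector 3 clicks from Help.
After 0 clicks: (0.0000, 0.0000, 1.0000)
After 1 click: (0.2800, 0.4600, 0.2600)
After 2 clicks: (0.3040, 0.3892, 0.3068)
After 3 clicks: (0.3016, 0.3853, 0.3130)
P(in Cart after 3 clicks) = 0.3016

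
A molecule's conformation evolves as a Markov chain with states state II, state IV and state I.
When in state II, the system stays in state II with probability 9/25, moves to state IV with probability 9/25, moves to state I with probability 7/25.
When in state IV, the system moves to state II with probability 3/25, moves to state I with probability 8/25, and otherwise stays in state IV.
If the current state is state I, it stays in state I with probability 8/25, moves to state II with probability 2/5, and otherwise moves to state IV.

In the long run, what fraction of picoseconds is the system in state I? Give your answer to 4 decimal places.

0.3091

Let the stationary distribution be π with π = πP and π_1 + π_2 + π_3 = 1.
π_1 = 0.36·π_1 + 0.12·π_2 + 0.4·π_3
π_2 = 0.36·π_1 + 0.56·π_2 + 0.28·π_3
Solving with the normalization constraint gives π = (0.2718, 0.4191, 0.3091).
So the stationary probability of state I is 0.3091.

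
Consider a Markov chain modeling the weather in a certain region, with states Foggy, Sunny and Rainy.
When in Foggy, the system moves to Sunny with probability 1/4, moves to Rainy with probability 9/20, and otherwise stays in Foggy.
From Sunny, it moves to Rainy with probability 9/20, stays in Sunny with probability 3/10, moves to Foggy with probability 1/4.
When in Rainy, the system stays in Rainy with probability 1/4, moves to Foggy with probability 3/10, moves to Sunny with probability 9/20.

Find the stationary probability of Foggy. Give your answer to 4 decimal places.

0.2829

Let the stationary distribution be π with π = πP and π_1 + π_2 + π_3 = 1.
π_1 = 0.3·π_1 + 0.25·π_2 + 0.3·π_3
π_2 = 0.25·π_1 + 0.3·π_2 + 0.45·π_3
Solving with the normalization constraint gives π = (0.2829, 0.3421, 0.3750).
So the stationary probability of Foggy is 0.2829.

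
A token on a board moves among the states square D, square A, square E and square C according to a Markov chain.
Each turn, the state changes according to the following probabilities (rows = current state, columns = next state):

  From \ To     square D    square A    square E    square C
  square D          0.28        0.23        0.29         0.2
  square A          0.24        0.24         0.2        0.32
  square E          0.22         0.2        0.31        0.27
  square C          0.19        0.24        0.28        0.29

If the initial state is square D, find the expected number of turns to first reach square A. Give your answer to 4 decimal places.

4.4719

Let t(s) be the expected number of turns to first reach square A from state s, with t(square A) = 0. Conditioning on the first turn:
t(square D) = 1 + 0.28·t(square D) + 0.29·t(square E) + 0.2·t(square C)
t(square E) = 1 + 0.22·t(square D) + 0.31·t(square E) + 0.27·t(square C)
t(square C) = 1 + 0.19·t(square D) + 0.28·t(square E) + 0.29·t(square C)
Solving: t(square D) = 4.4719, t(square E) = 4.6051, t(square C) = 4.4213.
Expected turns from square D to square A: 4.4719.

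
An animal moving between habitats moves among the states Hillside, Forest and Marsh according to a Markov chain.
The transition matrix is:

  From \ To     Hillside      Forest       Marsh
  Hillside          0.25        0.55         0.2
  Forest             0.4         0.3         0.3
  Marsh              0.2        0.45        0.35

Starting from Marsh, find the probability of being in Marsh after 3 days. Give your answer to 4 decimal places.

Propagate the distribution vector 3 days from Marsh.
After 0 days: (0.0000, 0.0000, 1.0000)
After 1 day: (0.2000, 0.4500, 0.3500)
After 2 days: (0.3000, 0.4025, 0.2975)
After 3 days: (0.2955, 0.4196, 0.2849)
P(in Marsh after 3 days) = 0.2849

0.2849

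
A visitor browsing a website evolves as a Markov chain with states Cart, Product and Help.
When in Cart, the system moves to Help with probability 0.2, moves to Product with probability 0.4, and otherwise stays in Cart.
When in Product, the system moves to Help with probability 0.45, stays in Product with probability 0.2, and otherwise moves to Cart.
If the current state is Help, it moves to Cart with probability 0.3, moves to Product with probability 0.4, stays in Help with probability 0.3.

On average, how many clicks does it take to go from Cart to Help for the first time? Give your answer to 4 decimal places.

Let t(s) be the expected number of clicks to first reach Help from state s, with t(Help) = 0. Conditioning on the first click:
t(Cart) = 1 + 0.4·t(Cart) + 0.4·t(Product)
t(Product) = 1 + 0.35·t(Cart) + 0.2·t(Product)
Solving: t(Cart) = 3.5294, t(Product) = 2.7941.
Expected clicks from Cart to Help: 3.5294.

3.5294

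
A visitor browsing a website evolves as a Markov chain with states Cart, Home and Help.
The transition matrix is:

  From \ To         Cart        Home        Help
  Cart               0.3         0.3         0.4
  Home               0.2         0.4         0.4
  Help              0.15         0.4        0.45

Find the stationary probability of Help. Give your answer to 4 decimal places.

0.4211

Let the stationary distribution be π with π = πP and π_1 + π_2 + π_3 = 1.
π_1 = 0.3·π_1 + 0.2·π_2 + 0.15·π_3
π_2 = 0.3·π_1 + 0.4·π_2 + 0.4·π_3
Solving with the normalization constraint gives π = (0.1988, 0.3801, 0.4211).
So the stationary probability of Help is 0.4211.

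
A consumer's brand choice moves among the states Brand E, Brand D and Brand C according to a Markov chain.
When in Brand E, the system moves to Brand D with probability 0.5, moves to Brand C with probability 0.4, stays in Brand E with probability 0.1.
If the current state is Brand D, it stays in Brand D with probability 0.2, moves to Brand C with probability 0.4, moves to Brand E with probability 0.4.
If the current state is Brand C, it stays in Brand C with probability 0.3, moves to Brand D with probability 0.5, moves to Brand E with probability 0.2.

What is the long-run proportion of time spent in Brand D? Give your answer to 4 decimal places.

Let the stationary distribution be π with π = πP and π_1 + π_2 + π_3 = 1.
π_1 = 0.1·π_1 + 0.4·π_2 + 0.2·π_3
π_2 = 0.5·π_1 + 0.2·π_2 + 0.5·π_3
Solving with the normalization constraint gives π = (0.2517, 0.3846, 0.3636).
So the stationary probability of Brand D is 0.3846.

0.3846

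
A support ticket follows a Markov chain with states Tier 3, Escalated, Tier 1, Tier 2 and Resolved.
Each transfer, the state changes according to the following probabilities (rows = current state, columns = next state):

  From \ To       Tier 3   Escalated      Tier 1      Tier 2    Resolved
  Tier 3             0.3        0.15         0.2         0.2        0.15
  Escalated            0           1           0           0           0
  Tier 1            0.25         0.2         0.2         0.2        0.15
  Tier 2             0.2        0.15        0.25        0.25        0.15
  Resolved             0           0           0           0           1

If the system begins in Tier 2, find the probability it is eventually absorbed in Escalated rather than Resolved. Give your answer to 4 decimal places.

Let h(s) be the probability of absorption at Escalated starting from transient state s. Then h(Escalated) = 1 and h(Resolved) = 0. By first-step analysis:
h(Tier 3) = 0.3·h(Tier 3) + 0.15·1 + 0.2·h(Tier 1) + 0.2·h(Tier 2) + 0.15·0
h(Tier 1) = 0.25·h(Tier 3) + 0.2·1 + 0.2·h(Tier 1) + 0.2·h(Tier 2) + 0.15·0
h(Tier 2) = 0.2·h(Tier 3) + 0.15·1 + 0.25·h(Tier 1) + 0.25·h(Tier 2) + 0.15·0
Solving: h(Tier 3) = 0.5169, h(Tier 1) = 0.5411, h(Tier 2) = 0.5182.
Starting from Tier 2, the probability is 0.5182.

0.5182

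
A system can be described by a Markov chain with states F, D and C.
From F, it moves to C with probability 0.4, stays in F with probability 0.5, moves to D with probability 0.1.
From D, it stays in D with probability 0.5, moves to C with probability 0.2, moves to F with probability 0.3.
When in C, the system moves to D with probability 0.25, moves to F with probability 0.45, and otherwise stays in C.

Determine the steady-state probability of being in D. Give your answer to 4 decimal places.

Let the stationary distribution be π with π = πP and π_1 + π_2 + π_3 = 1.
π_1 = 0.5·π_1 + 0.3·π_2 + 0.45·π_3
π_2 = 0.1·π_1 + 0.5·π_2 + 0.25·π_3
Solving with the normalization constraint gives π = (0.4348, 0.2464, 0.3188).
So the stationary probability of D is 0.2464.

0.2464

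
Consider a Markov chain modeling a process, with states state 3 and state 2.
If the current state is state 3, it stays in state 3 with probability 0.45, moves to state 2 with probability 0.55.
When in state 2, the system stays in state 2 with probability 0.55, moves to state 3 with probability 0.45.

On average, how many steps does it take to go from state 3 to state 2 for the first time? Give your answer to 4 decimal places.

1.8182

Let t(s) be the expected number of steps to first reach state 2 from state s, with t(state 2) = 0. Conditioning on the first step:
t(state 3) = 1 + 0.45·t(state 3)
Solving: t(state 3) = 1.8182.
Expected steps from state 3 to state 2: 1.8182.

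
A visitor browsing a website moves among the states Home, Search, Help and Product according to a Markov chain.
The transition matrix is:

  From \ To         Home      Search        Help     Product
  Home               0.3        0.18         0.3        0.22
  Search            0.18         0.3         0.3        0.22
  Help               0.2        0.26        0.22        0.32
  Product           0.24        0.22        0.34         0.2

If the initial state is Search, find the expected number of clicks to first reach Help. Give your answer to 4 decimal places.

3.2402

Let t(s) be the expected number of clicks to first reach Help from state s, with t(Help) = 0. Conditioning on the first click:
t(Home) = 1 + 0.3·t(Home) + 0.18·t(Search) + 0.22·t(Product)
t(Search) = 1 + 0.18·t(Home) + 0.3·t(Search) + 0.22·t(Product)
t(Product) = 1 + 0.24·t(Home) + 0.22·t(Search) + 0.2·t(Product)
Solving: t(Home) = 3.2402, t(Search) = 3.2402, t(Product) = 3.1131.
Expected clicks from Search to Help: 3.2402.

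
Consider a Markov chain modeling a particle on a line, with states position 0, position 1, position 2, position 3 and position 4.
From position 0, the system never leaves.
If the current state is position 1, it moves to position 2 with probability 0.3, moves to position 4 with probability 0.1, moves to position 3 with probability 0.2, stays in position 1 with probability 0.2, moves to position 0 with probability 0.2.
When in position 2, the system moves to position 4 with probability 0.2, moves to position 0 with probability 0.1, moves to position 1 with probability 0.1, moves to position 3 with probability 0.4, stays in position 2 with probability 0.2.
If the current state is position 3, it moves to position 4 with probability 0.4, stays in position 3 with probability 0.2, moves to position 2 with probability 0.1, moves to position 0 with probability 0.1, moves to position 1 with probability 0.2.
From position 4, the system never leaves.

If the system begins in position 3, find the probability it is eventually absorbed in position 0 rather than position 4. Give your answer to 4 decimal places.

0.2739

Let h(s) be the probability of absorption at position 0 starting from transient state s. Then h(position 0) = 1 and h(position 4) = 0. By first-step analysis:
h(position 1) = 0.2·1 + 0.2·h(position 1) + 0.3·h(position 2) + 0.2·h(position 3) + 0.1·0
h(position 2) = 0.1·1 + 0.1·h(position 1) + 0.2·h(position 2) + 0.4·h(position 3) + 0.2·0
h(position 3) = 0.1·1 + 0.2·h(position 1) + 0.1·h(position 2) + 0.2·h(position 3) + 0.4·0
Solving: h(position 1) = 0.4372, h(position 2) = 0.3166, h(position 3) = 0.2739.
Starting from position 3, the probability is 0.2739.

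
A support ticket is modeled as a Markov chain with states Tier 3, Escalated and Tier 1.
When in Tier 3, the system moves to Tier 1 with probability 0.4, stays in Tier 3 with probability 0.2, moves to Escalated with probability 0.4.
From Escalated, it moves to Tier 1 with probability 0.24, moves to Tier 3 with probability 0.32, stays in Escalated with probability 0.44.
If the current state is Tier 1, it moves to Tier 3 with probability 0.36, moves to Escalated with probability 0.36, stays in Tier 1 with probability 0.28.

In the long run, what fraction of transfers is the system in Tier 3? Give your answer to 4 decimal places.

0.2964

Let the stationary distribution be π with π = πP and π_1 + π_2 + π_3 = 1.
π_1 = 0.2·π_1 + 0.32·π_2 + 0.36·π_3
π_2 = 0.4·π_1 + 0.44·π_2 + 0.36·π_3
Solving with the normalization constraint gives π = (0.2964, 0.4042, 0.2994).
So the stationary probability of Tier 3 is 0.2964.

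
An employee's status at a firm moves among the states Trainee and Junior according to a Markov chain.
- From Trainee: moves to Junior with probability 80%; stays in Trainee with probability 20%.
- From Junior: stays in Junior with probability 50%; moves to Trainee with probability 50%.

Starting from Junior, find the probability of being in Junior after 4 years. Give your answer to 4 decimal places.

Propagate the distribution vector 4 years from Junior.
After 0 years: (0.0000, 1.0000)
After 1 year: (0.5000, 0.5000)
After 2 years: (0.3500, 0.6500)
After 3 years: (0.3950, 0.6050)
After 4 years: (0.3815, 0.6185)
P(in Junior after 4 years) = 0.6185

0.6185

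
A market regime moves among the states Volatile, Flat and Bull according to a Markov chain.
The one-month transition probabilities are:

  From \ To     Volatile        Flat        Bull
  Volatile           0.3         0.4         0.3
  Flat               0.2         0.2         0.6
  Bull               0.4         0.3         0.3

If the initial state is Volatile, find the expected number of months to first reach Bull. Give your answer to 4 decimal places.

2.5000

Let t(s) be the expected number of months to first reach Bull from state s, with t(Bull) = 0. Conditioning on the first month:
t(Volatile) = 1 + 0.3·t(Volatile) + 0.4·t(Flat)
t(Flat) = 1 + 0.2·t(Volatile) + 0.2·t(Flat)
Solving: t(Volatile) = 2.5000, t(Flat) = 1.8750.
Expected months from Volatile to Bull: 2.5000.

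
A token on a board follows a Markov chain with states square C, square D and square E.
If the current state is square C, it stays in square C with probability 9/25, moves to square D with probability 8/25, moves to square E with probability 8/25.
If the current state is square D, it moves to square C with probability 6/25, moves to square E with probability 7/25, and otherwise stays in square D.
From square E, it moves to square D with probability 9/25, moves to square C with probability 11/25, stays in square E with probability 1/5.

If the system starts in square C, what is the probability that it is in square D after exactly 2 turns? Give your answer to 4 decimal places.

Sum over the intermediate state after 1 turn:
P = P(square C→square C)·P(square C→square D) + P(square C→square D)·P(square D→square D) + P(square C→square E)·P(square E→square D)
  = 0.36×0.32 + 0.32×0.48 + 0.32×0.36
  = 0.1152 + 0.1536 + 0.1152 = 0.3840

0.3840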